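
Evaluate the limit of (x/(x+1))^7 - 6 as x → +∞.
As x → +∞: x/(x+1) = 1/(1 + 1/x) → 1, and the 7th power of a limit-1 base also → 1; with the additive constant, 1 - 6 = -5.
Limit = -5.

Final answer: -5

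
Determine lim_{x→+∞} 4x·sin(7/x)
As x → +∞: let u = 7/x → 0⁺; then 4·x·sin(7/x) = 4·7·sin(u)/u → 4·7·1 = 28.
Limit = 28.

Final answer: 28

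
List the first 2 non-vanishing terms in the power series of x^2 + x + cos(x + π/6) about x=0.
x/2 + √(3)/2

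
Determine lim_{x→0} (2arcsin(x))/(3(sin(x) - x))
Both numerator and denominator → 0 as x → 0; this is a 0/0 indeterminate form.
Expand each to leading order near x = 0: numerator ~ 2·x, denominator ~ -x^3/2.
The limit of the ratio is -∞.

Final answer: -∞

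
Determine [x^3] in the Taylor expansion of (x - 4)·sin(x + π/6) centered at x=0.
Expand to order 3: (x - 4)·sin(x + π/6) = x^3·(-1/4 + √(3)/3) + x^2·(√(3)/2 + 1) + x·(1/2 - 2·√(3)) - 2 + O(x^4).
The coefficient of x^3 is -1/4 + √(3)/3.

Final answer: -1/4 + √(3)/3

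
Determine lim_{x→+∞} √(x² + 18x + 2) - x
This is an ∞ − ∞ indeterminate form.
Multiply and divide by the conjugate √(x²+18x + 2) + x; the x² terms cancel, leaving (18x + 2)/(√(x²+18x + 2)+x) → 18/2 = 9.
Limit = 9.

Final answer: 9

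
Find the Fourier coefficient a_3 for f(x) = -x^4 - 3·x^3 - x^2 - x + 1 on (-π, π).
a_3 = (1/π) ∫_{-π}^{π} f(x)·cos(3x) dx.
Evaluate the integral (use parity and integration by parts as needed): a_3 = -4/27 + 8·π^2/9.

Final answer: -4/27 + 8·π^2/9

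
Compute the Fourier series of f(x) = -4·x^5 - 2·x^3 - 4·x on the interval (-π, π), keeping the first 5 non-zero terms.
(-944 - 8·π^4 + 156·π^2)·sin(x) + (-18·π^2 + 31 + 4·π^4)·sin(2·x) + (-8·π^4/3 - 464/81 + 124·π^2/27)·sin(3·x) + (-3·π^2/2 + 41/16 + 2·π^4)·sin(4·x) + (-8·π^4/5 - 1072/625 + 12·π^2/25)·sin(5·x)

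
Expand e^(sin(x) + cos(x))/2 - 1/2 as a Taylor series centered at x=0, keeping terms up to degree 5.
e·x^5/20 - 5·e·x^4/48 - e·x^3/4 + e·x/2 - 1/2 + e/2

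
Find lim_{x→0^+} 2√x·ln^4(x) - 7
The product is a 0·∞ indeterminate form at x → 0⁺.
Rewrite the product as 2·ln^4(x) / x^(-1/2) and apply L'Hôpital, or use the standard hierarchy x^(-1/2) ≫ |ln x|^4 as x → 0⁺.
The indeterminate product → 0, so the limit = -7.

Final answer: -7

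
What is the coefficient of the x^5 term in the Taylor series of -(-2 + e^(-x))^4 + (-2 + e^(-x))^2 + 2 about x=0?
Expand to order 5: -(-2 + e^(-x))^4 + (-2 + e^(-x))^2 + 2 = -53·x^5/30 + 13·x^4/6 + 2·x^3/3 - 4·x^2 - 2·x + 2 + O(x^6).
The coefficient of x^5 is -53/30.

Final answer: -53/30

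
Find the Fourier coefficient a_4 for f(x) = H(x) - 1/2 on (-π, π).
a_4 = (1/π) ∫_{-π}^{π} f(x)·cos(4x) dx.
Evaluate the integral (use parity and integration by parts as needed): a_4 = 0.

Final answer: 0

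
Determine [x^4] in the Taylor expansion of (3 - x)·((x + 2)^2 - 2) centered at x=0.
Expand to order 4: (3 - x)·((x + 2)^2 - 2) = -x^3 - x^2 + 10·x + 6 + O(x^5).
The coefficient of x^4 is 0.

Final answer: 0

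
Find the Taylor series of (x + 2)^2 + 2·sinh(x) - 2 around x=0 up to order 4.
x^3/3 + x^2 + 6·x + 2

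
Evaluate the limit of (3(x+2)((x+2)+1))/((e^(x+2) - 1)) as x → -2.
Both numerator and denominator → 0 as x → -2; this is a 0/0 indeterminate form.
Expand each to leading order near x = -2: numerator ~ 3·(x + 2), denominator ~ (x + 2).
The limit of the ratio is 3.

Final answer: 3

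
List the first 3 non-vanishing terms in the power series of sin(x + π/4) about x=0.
-√(2)·x^2/4 + √(2)·x/2 + √(2)/2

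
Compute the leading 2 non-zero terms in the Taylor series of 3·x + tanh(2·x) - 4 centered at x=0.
5·x - 4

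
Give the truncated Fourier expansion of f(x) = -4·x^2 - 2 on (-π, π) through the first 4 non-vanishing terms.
16·cos(x) - 4·cos(2·x) + 16·cos(3·x)/9 - 4·π^2/3 - 2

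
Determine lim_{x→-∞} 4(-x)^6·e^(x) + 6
The product is a 0·∞ indeterminate form at x → -∞.
Rewrite the product as 4(-x)^6 / e^(-x) (an ∞/∞ form) and apply L'Hôpital, or use the standard hierarchy e^(|x|) ≫ |(-x)^6| as x → -∞.
The indeterminate product → 0, so the limit = 6.

Final answer: 6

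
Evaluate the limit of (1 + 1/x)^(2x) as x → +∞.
As x → +∞: write (1 + 1/x)^(2x) = ((1 + 1/x)^x)^2 → (e^1)^2 = e^2.
Limit = e^(2).

Final answer: e^(2)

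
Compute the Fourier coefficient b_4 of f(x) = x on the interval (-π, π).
b_4 = (1/π) ∫_{-π}^{π} f(x)·sin(4x) dx.
Evaluate the integral (use parity and integration by parts as needed): b_4 = -1/2.

Final answer: -1/2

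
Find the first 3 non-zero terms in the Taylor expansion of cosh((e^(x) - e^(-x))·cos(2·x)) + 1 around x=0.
-20·x^4/3 + 2·x^2 + 2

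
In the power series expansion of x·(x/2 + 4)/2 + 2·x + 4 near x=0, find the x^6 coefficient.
Expand to order 6: x·(x/2 + 4)/2 + 2·x + 4 = x^2/4 + 4·x + 4 + O(x^7).
The coefficient of x^6 is 0.

Final answer: 0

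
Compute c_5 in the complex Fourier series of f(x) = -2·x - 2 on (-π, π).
Compute the real Fourier coefficients first: a_5 = 0, b_5 = -4/5.
Then c_5 = (a_5 − i·b_5)/2 = 2·i/5.

Final answer: 2·i/5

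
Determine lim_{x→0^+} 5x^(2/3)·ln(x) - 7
The product is a 0·∞ indeterminate form at x → 0⁺.
Rewrite the product as 5·ln(x) / x^(-2/3) and apply L'Hôpital, or use the standard hierarchy x^(-2/3) ≫ |ln x| as x → 0⁺.
The indeterminate product → 0, so the limit = -7.

Final answer: -7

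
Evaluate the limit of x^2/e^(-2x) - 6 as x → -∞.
The quotient is an ∞/∞ indeterminate form as x → -∞.
Compare growth rates of the dominant terms (exponentials ≫ polynomials ≫ logarithms), or apply L'Hôpital's rule; the quotient → 0.
Adding the constant: 0 - 6 = -6. Limit = -6.

Final answer: -6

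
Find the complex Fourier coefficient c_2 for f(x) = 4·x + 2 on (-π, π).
Compute the real Fourier coefficients first: a_2 = 0, b_2 = -4.
Then c_2 = (a_2 − i·b_2)/2 = 2·i.

Final answer: 2·i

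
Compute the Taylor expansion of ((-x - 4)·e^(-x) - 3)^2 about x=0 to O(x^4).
-25·x^3/3 + 23·x^2 - 42·x + 49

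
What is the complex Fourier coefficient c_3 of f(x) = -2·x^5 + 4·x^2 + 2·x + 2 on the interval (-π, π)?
Compute the real Fourier coefficients first: a_3 = -16/9, b_3 = -4·π^4/3 - 52/81 + 80·π^2/27.
Then c_3 = (a_3 − i·b_3)/2 = -8/9 - 40·i·π^2/27 + 26·i/81 + 2·i·π^4/3.

Final answer: -8/9 - 40·i·π^2/27 + 26·i/81 + 2·i·π^4/3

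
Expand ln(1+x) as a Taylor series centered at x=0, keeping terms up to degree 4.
-x^4/4 + x^3/3 - x^2/2 + x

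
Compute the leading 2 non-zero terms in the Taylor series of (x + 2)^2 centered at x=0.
4·x + 4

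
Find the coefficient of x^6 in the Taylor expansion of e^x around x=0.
Expand to order 6: e^x = x^6/720 + x^5/120 + x^4/24 + x^3/6 + x^2/2 + x + 1 + O(x^7).
The coefficient of x^6 is 1/720.

Final answer: 1/720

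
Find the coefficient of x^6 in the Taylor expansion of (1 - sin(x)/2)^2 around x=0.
Expand to order 6: (1 - sin(x)/2)^2 = x^6/90 - x^5/120 - x^4/12 + x^3/6 + x^2/4 - x + 1 + O(x^7).
The coefficient of x^6 is 1/90.

Final answer: 1/90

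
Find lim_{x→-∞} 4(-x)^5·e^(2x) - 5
The product is a 0·∞ indeterminate form at x → -∞.
Rewrite the product as 4(-x)^5 / e^(-2x) (an ∞/∞ form) and apply L'Hôpital, or use the standard hierarchy e^(2|x|) ≫ |(-x)^5| as x → -∞.
The indeterminate product → 0, so the limit = -5.

Final answer: -5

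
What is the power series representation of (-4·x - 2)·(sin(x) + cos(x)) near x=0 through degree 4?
7·x^4/12 + 7·x^3/3 - 3·x^2 - 6·x - 2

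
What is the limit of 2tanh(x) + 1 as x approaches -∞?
Evaluate the dominant behaviour as x → -∞; each term tends to a finite value or vanishes.
Limit = -1.

Final answer: -1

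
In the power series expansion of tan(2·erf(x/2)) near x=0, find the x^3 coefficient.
Expand to order 3: tan(2·erf(x/2)) = x^3·(-1/(6·√(π)) + 8/(3·π^(3/2))) + 2·x/√(π) + O(x^4).
The coefficient of x^3 is -1/(6·√(π)) + 8/(3·π^(3/2)).

Final answer: -1/(6·√(π)) + 8/(3·π^(3/2))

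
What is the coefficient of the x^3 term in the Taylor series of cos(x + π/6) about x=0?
Expand to order 3: cos(x + π/6) = x^3/12 - √(3)·x^2/4 - x/2 + √(3)/2 + O(x^4).
The coefficient of x^3 is 1/12.

Final answer: 1/12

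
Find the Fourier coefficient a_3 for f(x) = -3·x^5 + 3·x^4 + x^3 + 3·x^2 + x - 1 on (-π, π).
a_3 = (1/π) ∫_{-π}^{π} f(x)·cos(3x) dx.
Evaluate the integral (use parity and integration by parts as needed): a_3 = 4/9 - 8·π^2/3.

Final answer: 4/9 - 8·π^2/3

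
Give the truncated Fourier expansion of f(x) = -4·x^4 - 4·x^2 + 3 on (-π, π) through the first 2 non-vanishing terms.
(-176 + 32·π^2)·cos(x) - 4·π^4/5 - 4·π^2/3 + 3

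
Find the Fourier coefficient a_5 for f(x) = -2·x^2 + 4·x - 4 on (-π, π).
a_5 = (1/π) ∫_{-π}^{π} f(x)·cos(5x) dx.
Evaluate the integral (use parity and integration by parts as needed): a_5 = 8/25.

Final answer: 8/25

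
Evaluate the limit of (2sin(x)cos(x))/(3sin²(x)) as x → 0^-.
Both numerator and denominator → 0 as x → 0^-; this is a 0/0 indeterminate form.
Expand each to leading order near x = 0: numerator ~ 2·x, denominator ~ 3·x^2.
The limit of the ratio is -∞.

Final answer: -∞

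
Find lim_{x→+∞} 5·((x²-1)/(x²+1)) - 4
Evaluate the dominant behaviour as x → +∞; each term tends to a finite value or vanishes.
Limit = 1.

Final answer: 1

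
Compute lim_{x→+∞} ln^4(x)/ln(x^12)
This is an ∞/∞ indeterminate form as x → +∞.
Write ln(x^12) = 12·ln(x), reducing the quotient to ln^3(x)/12 → ∞.
Limit = ∞.

Final answer: ∞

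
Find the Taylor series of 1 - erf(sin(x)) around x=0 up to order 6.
-11·x^5/(20·√(π)) + x^3/√(π) - 2·x/√(π) + 1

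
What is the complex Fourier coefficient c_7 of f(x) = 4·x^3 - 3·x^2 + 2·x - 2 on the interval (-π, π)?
Compute the real Fourier coefficients first: a_7 = 12/49, b_7 = 148/343 + 8·π^2/7.
Then c_7 = (a_7 − i·b_7)/2 = 6/49 - 4·i·π^2/7 - 74·i/343.

Final answer: 6/49 - 4·i·π^2/7 - 74·i/343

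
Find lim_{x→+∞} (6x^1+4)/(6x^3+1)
This is an ∞/∞ indeterminate form as x → +∞.
Divide numerator and denominator by x^3 and let the lower-order terms vanish; the numerator's degree 1 is below the denominator's degree 3, so the quotient → 0.
Limit = 0.

Final answer: 0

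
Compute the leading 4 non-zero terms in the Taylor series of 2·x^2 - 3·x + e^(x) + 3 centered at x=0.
x^3/6 + 5·x^2/2 - 2·x + 4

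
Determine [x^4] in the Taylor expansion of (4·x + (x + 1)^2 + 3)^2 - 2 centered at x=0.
Expand to order 4: (4·x + (x + 1)^2 + 3)^2 - 2 = x^4 + 12·x^3 + 44·x^2 + 48·x + 14 + O(x^5).
The coefficient of x^4 is 1.

Final answer: 1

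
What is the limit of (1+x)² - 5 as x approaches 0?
Direct substitution at x = 0 gives -4.

Final answer: -4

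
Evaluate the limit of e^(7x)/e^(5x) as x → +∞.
This is an ∞/∞ indeterminate form as x → +∞.
Rewrite e^(7x)/e^(5x) = e^((7−5)x) = e^(2x); the exponent coefficient is 2 > 0 so e^(2x) → ∞.
Limit = ∞.

Final answer: ∞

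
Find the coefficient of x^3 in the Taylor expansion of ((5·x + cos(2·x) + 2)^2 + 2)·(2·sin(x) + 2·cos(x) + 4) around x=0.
Expand to order 3: ((5·x + cos(2·x) + 2)^2 + 2)·(2·sin(x) + 2·cos(x) + 4) = -383·x^3/3 + 127·x^2 + 202·x + 66 + O(x^4).
The coefficient of x^3 is -383/3.

Final answer: -383/3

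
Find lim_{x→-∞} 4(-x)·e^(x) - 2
The product is a 0·∞ indeterminate form at x → -∞.
Rewrite the product as 4(-x) / e^(-x) (an ∞/∞ form) and apply L'Hôpital, or use the standard hierarchy e^(|x|) ≫ |(-x)| as x → -∞.
The indeterminate product → 0, so the limit = -2.

Final answer: -2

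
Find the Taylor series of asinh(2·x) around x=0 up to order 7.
-40·x^7/7 + 12·x^5/5 - 4·x^3/3 + 2·x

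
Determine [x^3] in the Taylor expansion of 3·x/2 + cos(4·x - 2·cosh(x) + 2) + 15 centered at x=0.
Expand to order 3: 3·x/2 + cos(4·x - 2·cosh(x) + 2) + 15 = 4·x^3 - 8·x^2 + 3·x/2 + 16 + O(x^4).
The coefficient of x^3 is 4.

Final answer: 4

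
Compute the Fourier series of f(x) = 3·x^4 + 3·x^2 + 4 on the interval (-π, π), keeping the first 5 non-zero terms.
(132 - 24·π^2)·cos(x) + (-6 + 6·π^2)·cos(2·x) + (4/9 - 8·π^2/3)·cos(3·x) + (3/16 + 3·π^2/2)·cos(4·x) + 4 + π^2 + 3·π^4/5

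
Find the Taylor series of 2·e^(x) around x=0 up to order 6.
x^6/360 + x^5/60 + x^4/12 + x^3/3 + x^2 + 2·x + 2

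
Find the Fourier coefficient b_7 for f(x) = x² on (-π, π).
b_7 = (1/π) ∫_{-π}^{π} f(x)·sin(7x) dx.
Evaluate the integral (use parity and integration by parts as needed): b_7 = 0.

Final answer: 0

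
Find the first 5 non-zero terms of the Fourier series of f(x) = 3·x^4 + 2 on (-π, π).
(144 - 24·π^2)·cos(x) + (-9 + 6·π^2)·cos(2·x) + (16/9 - 8·π^2/3)·cos(3·x) + (-9/16 + 3·π^2/2)·cos(4·x) + 2 + 3·π^4/5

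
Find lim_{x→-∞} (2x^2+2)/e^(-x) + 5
The quotient is an ∞/∞ indeterminate form as x → -∞.
Compare growth rates of the dominant terms (exponentials ≫ polynomials ≫ logarithms), or apply L'Hôpital's rule; the quotient → 0.
Adding the constant: 0 + 5 = 5. Limit = 5.

Final answer: 5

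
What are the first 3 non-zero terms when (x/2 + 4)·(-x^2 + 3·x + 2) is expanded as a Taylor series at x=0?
-5·x^2/2 + 13·x + 8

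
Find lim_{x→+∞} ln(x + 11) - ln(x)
This is an ∞ − ∞ indeterminate form.
Combine the logarithms: ln(x+11) − ln(x) = ln((x+11)/(x)) = ln(1 + 11/(x)) → ln(1) = 0.
Limit = 0.

Final answer: 0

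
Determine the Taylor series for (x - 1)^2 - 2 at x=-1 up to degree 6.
2 - 4·(x + 1) + (x + 1)^2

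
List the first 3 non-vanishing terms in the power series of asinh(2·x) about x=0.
12·x^5/5 - 4·x^3/3 + 2·x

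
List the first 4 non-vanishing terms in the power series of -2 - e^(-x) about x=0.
x^3/6 - x^2/2 + x - 3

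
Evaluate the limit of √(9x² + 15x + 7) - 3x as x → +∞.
As x → +∞: multiply by the conjugate to get (15x+7)/(√(9x²+15x+7)+3x); the denominator ~ 6x, so the limit is 15/6 = 5/2.
Limit = 5/2.

Final answer: 5/2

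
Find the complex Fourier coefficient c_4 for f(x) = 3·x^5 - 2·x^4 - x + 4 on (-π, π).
Compute the real Fourier coefficients first: a_4 = 3/8 - π^2, b_4 = -3·π^4/2 - 13/64 + 15·π^2/8.
Then c_4 = (a_4 − i·b_4)/2 = -π^2/2 + 3/16 - 15·i·π^2/16 + 13·i/128 + 3·i·π^4/4.

Final answer: -π^2/2 + 3/16 - 15·i·π^2/16 + 13·i/128 + 3·i·π^4/4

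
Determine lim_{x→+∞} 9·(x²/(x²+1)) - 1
Evaluate the dominant behaviour as x → +∞; each term tends to a finite value or vanishes.
Limit = 8.

Final answer: 8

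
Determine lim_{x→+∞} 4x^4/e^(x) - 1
The quotient is an ∞/∞ indeterminate form as x → +∞.
The exponential denominator e^(x) dominates the polynomial numerator (e^x ≫ x^4 as x → ∞), so the quotient → 0.
Adding the constant: 0 - 1 = -1. Limit = -1.

Final answer: -1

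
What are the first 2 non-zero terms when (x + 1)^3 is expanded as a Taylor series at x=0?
3·x + 1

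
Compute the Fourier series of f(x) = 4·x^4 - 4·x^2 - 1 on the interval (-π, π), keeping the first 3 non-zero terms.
(208 - 32·π^2)·cos(x) + (-16 + 8·π^2)·cos(2·x) - 4·π^2/3 - 1 + 4·π^4/5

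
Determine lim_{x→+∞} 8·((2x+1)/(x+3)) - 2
Evaluate the dominant behaviour as x → +∞; each term tends to a finite value or vanishes.
Limit = 14.

Final answer: 14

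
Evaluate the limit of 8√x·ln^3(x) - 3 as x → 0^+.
The product is a 0·∞ indeterminate form at x → 0⁺.
Rewrite the product as 8·ln^3(x) / x^(-1/2) and apply L'Hôpital, or use the standard hierarchy x^(-1/2) ≫ |ln x|^3 as x → 0⁺.
The indeterminate product → 0, so the limit = -3.

Final answer: -3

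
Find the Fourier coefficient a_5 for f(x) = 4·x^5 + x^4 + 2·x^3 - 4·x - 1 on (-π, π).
a_5 = (1/π) ∫_{-π}^{π} f(x)·cos(5x) dx.
Evaluate the integral (use parity and integration by parts as needed): a_5 = 48/625 - 8·π^2/25.

Final answer: 48/625 - 8·π^2/25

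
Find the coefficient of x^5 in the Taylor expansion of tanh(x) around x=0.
Expand to order 5: tanh(x) = 2·x^5/15 - x^3/3 + x + O(x^6).
The coefficient of x^5 is 2/15.

Final answer: 2/15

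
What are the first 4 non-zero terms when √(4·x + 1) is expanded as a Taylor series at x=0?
4·x^3 - 2·x^2 + 2·x + 1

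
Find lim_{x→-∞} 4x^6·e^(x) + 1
The product is a 0·∞ indeterminate form at x → -∞.
Rewrite the product as 4x^6 / e^(-x) (an ∞/∞ form) and apply L'Hôpital, or use the standard hierarchy e^(|x|) ≫ |x^6| as x → -∞.
The indeterminate product → 0, so the limit = 1.

Final answer: 1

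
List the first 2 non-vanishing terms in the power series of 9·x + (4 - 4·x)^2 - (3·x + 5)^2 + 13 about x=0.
4 - 53·x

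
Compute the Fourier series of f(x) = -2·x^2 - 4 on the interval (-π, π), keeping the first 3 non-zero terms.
8·cos(x) - 2·cos(2·x) - 2·π^2/3 - 4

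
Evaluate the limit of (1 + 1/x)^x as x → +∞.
As x → +∞: this is the defining limit (1 + 1/x)^x → e^1.
Limit = e.

Final answer: e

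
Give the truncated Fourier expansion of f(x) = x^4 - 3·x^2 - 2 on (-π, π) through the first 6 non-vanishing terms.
(60 - 8·π^2)·cos(x) + (-6 + 2·π^2)·cos(2·x) + (52/27 - 8·π^2/9)·cos(3·x) + (-15/16 + π^2/2)·cos(4·x) + (348/625 - 8·π^2/25)·cos(5·x) - π^2 - 2 + π^4/5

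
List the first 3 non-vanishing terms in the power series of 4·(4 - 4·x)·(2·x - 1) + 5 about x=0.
-32·x^2 + 48·x - 11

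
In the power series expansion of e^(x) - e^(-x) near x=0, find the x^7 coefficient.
Expand to order 7: e^(x) - e^(-x) = x^7/2520 + x^5/60 + x^3/3 + 2·x + O(x^8).
The coefficient of x^7 is 1/2520.

Final answer: 1/2520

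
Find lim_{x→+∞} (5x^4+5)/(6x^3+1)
This is an ∞/∞ indeterminate form as x → +∞.
Divide numerator and denominator by x^4 and let the lower-order terms vanish; the numerator's degree 4 exceeds the denominator's degree 3, so the quotient diverges.
Limit = ∞.

Final answer: ∞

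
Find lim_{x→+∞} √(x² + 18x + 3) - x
This is an ∞ − ∞ indeterminate form.
Multiply and divide by the conjugate √(x²+18x + 3) + x; the x² terms cancel, leaving (18x + 3)/(√(x²+18x + 3)+x) → 18/2 = 9.
Limit = 9.

Final answer: 9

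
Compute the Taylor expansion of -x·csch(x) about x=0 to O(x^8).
31·x^6/15120 - 7·x^4/360 + x^2/6 - 1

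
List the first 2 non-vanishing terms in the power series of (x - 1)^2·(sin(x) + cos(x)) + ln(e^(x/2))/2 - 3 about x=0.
-3·x/4 - 2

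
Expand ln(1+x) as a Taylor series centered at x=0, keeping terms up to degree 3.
x^3/3 - x^2/2 + x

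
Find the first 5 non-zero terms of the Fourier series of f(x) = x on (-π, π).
2·sin(x) - sin(2·x) + 2·sin(3·x)/3 - sin(4·x)/2 + 2·sin(5·x)/5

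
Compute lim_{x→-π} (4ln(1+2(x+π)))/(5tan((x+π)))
Both numerator and denominator → 0 as x → -π; this is a 0/0 indeterminate form.
Expand each to leading order near x = -π: numerator ~ 8·(x + π), denominator ~ 5·(x + π).
The limit of the ratio is 8/5.

Final answer: 8/5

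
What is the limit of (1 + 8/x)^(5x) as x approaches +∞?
As x → +∞: write (1 + 8/x)^(5x) = ((1 + 8/x)^x)^5 → (e^8)^5 = e^40.
Limit = e^(40).

Final answer: e^(40)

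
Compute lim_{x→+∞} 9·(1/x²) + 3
Evaluate the dominant behaviour as x → +∞; each term tends to a finite value or vanishes.
Limit = 3.

Final answer: 3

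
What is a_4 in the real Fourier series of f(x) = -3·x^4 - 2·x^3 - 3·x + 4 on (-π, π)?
a_4 = (1/π) ∫_{-π}^{π} f(x)·cos(4x) dx.
Evaluate the integral (use parity and integration by parts as needed): a_4 = 9/16 - 3·π^2/2.

Final answer: 9/16 - 3·π^2/2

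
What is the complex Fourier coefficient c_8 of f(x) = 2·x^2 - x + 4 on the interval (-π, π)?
Compute the real Fourier coefficients first: a_8 = 1/8, b_8 = 1/4.
Then c_8 = (a_8 − i·b_8)/2 = 1/16 - i/8.

Final answer: 1/16 - i/8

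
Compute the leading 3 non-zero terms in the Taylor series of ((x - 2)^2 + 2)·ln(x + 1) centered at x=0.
5·x^3 - 7·x^2 + 6·x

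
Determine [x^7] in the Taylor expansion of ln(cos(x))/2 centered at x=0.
Expand to order 7: ln(cos(x))/2 = -x^6/90 - x^4/24 - x^2/4 + O(x^8).
The coefficient of x^7 is 0.

Final answer: 0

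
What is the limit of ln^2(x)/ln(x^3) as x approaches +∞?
This is an ∞/∞ indeterminate form as x → +∞.
Write ln(x^3) = 3·ln(x), reducing the quotient to ln(x)/3 → ∞.
Limit = ∞.

Final answer: ∞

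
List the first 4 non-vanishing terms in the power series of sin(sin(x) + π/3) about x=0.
-x^3/6 - √(3)·x^2/4 + x/2 + √(3)/2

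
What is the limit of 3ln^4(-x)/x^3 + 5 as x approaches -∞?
The quotient is an ∞/∞ indeterminate form as x → -∞.
Compare growth rates of the dominant terms (exponentials ≫ polynomials ≫ logarithms), or apply L'Hôpital's rule; the quotient → 0.
Adding the constant: 0 + 5 = 5. Limit = 5.

Final answer: 5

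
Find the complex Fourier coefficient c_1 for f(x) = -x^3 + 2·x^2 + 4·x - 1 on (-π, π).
Compute the real Fourier coefficients first: a_1 = -8, b_1 = 20 - 2·π^2.
Then c_1 = (a_1 − i·b_1)/2 = -4 - 10·i + i·π^2.

Final answer: -4 - 10·i + i·π^2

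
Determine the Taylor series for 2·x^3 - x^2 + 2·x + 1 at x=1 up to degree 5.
4 + 6·(x - 1) + 5·(x - 1)^2 + 2·(x - 1)^3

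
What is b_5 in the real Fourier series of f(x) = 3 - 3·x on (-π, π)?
b_5 = (1/π) ∫_{-π}^{π} f(x)·sin(5x) dx.
Evaluate the integral (use parity and integration by parts as needed): b_5 = -6/5.

Final answer: -6/5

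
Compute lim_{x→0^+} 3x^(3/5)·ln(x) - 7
The product is a 0·∞ indeterminate form at x → 0⁺.
Rewrite the product as 3·ln(x) / x^(-3/5) and apply L'Hôpital, or use the standard hierarchy x^(-3/5) ≫ |ln x| as x → 0⁺.
The indeterminate product → 0, so the limit = -7.

Final answer: -7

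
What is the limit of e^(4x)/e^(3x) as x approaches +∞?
This is an ∞/∞ indeterminate form as x → +∞.
Rewrite e^(4x)/e^(3x) = e^((4−3)x) = e^(x); the exponent coefficient is 1 > 0 so e^(x) → ∞.
Limit = ∞.

Final answer: ∞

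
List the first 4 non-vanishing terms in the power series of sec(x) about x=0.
61·x^6/720 + 5·x^4/24 + x^2/2 + 1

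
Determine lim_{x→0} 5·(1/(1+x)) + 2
Direct substitution at x = 0 gives 7.

Final answer: 7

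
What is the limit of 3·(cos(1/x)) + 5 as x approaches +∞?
Evaluate the dominant behaviour as x → +∞; each term tends to a finite value or vanishes.
Limit = 8.

Final answer: 8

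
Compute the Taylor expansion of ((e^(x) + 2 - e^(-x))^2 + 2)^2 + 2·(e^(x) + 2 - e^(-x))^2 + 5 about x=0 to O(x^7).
16·x^6 + 494·x^5/15 + 56·x^4 + 248·x^3/3 + 120·x^2 + 112·x + 49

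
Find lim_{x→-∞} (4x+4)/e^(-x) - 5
The quotient is an ∞/∞ indeterminate form as x → -∞.
Compare growth rates of the dominant terms (exponentials ≫ polynomials ≫ logarithms), or apply L'Hôpital's rule; the quotient → 0.
Adding the constant: 0 - 5 = -5. Limit = -5.

Final answer: -5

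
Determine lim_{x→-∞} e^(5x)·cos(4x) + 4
Evaluate the dominant behaviour as x → -∞; each term tends to a finite value or vanishes.
Limit = 4.

Final answer: 4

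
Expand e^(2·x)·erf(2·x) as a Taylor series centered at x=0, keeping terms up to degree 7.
368·x^7/(105·√(π)) + 304·x^6/(45·√(π)) - 8·x^5/(5·√(π)) - 16·x^4/(3·√(π)) + 8·x^3/(3·√(π)) + 8·x^2/√(π) + 4·x/√(π)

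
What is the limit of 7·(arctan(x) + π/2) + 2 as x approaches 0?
Direct substitution at x = 0 gives 2 + 7·π/2.

Final answer: 2 + 7·π/2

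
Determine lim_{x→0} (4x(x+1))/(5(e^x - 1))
Both numerator and denominator → 0 as x → 0; this is a 0/0 indeterminate form.
Expand each to leading order near x = 0: numerator ~ 4·x, denominator ~ 5·x.
The limit of the ratio is 4/5.

Final answer: 4/5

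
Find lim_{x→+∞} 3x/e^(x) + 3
The quotient is an ∞/∞ indeterminate form as x → +∞.
The exponential denominator e^(x) dominates the polynomial numerator (e^x ≫ x as x → ∞), so the quotient → 0.
Adding the constant: 0 + 3 = 3. Limit = 3.

Final answer: 3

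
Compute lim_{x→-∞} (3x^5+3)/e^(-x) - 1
The quotient is an ∞/∞ indeterminate form as x → -∞.
Compare growth rates of the dominant terms (exponentials ≫ polynomials ≫ logarithms), or apply L'Hôpital's rule; the quotient → 0.
Adding the constant: 0 - 1 = -1. Limit = -1.

Final answer: -1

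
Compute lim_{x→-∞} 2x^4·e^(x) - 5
The product is a 0·∞ indeterminate form at x → -∞.
Rewrite the product as 2x^4 / e^(-x) (an ∞/∞ form) and apply L'Hôpital, or use the standard hierarchy e^(|x|) ≫ |x^4| as x → -∞.
The indeterminate product → 0, so the limit = -5.

Final answer: -5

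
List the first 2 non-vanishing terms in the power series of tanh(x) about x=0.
-x^3/3 + x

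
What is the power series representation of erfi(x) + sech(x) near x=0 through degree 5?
x^5/(5·√(π)) + 5·x^4/24 + 2·x^3/(3·√(π)) - x^2/2 + 2·x/√(π) + 1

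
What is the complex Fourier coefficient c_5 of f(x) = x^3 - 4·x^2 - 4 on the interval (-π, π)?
Compute the real Fourier coefficients first: a_5 = 16/25, b_5 = -12/125 + 2·π^2/5.
Then c_5 = (a_5 − i·b_5)/2 = 8/25 - i·π^2/5 + 6·i/125.

Final answer: 8/25 - i·π^2/5 + 6·i/125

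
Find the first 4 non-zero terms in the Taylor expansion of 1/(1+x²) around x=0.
-x^6 + x^4 - x^2 + 1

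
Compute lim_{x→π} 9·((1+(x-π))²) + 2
Direct substitution at x = π gives 11.

Final answer: 11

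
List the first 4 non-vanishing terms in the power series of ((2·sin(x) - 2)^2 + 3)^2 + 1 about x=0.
-136·x^3/3 + 120·x^2 - 112·x + 50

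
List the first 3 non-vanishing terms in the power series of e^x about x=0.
x^2/2 + x + 1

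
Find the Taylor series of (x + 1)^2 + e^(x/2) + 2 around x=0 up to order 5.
x^5/3840 + x^4/384 + x^3/48 + 9·x^2/8 + 5·x/2 + 4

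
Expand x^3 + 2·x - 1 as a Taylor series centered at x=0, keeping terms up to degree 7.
x^3 + 2·x - 1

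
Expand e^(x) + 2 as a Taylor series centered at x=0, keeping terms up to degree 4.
x^4/24 + x^3/6 + x^2/2 + x + 3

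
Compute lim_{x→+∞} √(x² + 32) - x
This is an ∞ − ∞ indeterminate form.
Multiply and divide by the conjugate √(x²+32) + x; the x² terms cancel, leaving 32/(√(x²+32)+x) → 0.
Limit = 0.

Final answer: 0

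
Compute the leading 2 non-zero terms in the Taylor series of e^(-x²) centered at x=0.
1 - x^2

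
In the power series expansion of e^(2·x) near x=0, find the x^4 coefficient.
Expand to order 4: e^(2·x) = 2·x^4/3 + 4·x^3/3 + 2·x^2 + 2·x + 1 + O(x^5).
The coefficient of x^4 is 2/3.

Final answer: 2/3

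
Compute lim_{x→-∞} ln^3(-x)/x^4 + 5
The quotient is an ∞/∞ indeterminate form as x → -∞.
Compare growth rates of the dominant terms (exponentials ≫ polynomials ≫ logarithms), or apply L'Hôpital's rule; the quotient → 0.
Adding the constant: 0 + 5 = 5. Limit = 5.

Final answer: 5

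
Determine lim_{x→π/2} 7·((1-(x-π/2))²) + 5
Direct substitution at x = π/2 gives 12.

Final answer: 12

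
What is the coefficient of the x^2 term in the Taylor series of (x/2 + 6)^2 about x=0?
Expand to order 2: (x/2 + 6)^2 = x^2/4 + 6·x + 36 + O(x^3).
The coefficient of x^2 is 1/4.

Final answer: 1/4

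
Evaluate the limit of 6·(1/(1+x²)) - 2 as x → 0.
Direct substitution at x = 0 gives 4.

Final answer: 4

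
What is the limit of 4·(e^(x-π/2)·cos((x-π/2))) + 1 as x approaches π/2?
Direct substitution at x = π/2 gives 5.

Final answer: 5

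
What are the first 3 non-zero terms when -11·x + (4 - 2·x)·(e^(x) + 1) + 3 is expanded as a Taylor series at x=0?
-x^3/3 - 11·x + 11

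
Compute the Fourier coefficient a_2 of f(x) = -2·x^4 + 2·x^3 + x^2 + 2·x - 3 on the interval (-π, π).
a_2 = (1/π) ∫_{-π}^{π} f(x)·cos(2x) dx.
Evaluate the integral (use parity and integration by parts as needed): a_2 = 7 - 4·π^2.

Final answer: 7 - 4·π^2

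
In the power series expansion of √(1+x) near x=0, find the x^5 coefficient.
Expand to order 5: √(1+x) = 7·x^5/256 - 5·x^4/128 + x^3/16 - x^2/8 + x/2 + 1 + O(x^6).
The coefficient of x^5 is 7/256.

Final answer: 7/256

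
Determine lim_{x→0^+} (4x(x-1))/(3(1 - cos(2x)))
Both numerator and denominator → 0 as x → 0^+; this is a 0/0 indeterminate form.
Expand each to leading order near x = 0: numerator ~ -4·x, denominator ~ 6·x^2.
The limit of the ratio is -∞.

Final answer: -∞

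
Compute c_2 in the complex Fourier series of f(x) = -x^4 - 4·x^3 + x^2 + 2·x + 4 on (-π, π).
Compute the real Fourier coefficients first: a_2 = 4 - 2·π^2, b_2 = -8 + 4·π^2.
Then c_2 = (a_2 − i·b_2)/2 = -π^2 + 2 - 2·i·π^2 + 4·i.

Final answer: -π^2 + 2 - 2·i·π^2 + 4·i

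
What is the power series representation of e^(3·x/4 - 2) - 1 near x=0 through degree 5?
81·x^5·e^(-2)/40960 + 27·x^4·e^(-2)/2048 + 9·x^3·e^(-2)/128 + 9·x^2·e^(-2)/32 + 3·x·e^(-2)/4 - 1 + e^(-2)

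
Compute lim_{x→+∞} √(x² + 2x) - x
This is an ∞ − ∞ indeterminate form.
Multiply and divide by the conjugate √(x²+2x) + x; the x² terms cancel, leaving (2x)/(√(x²+2x)+x) → 2/2 = 1.
Limit = 1.

Final answer: 1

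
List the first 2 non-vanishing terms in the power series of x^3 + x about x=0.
x^3 + x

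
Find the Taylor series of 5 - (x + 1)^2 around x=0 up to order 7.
-x^2 - 2·x + 4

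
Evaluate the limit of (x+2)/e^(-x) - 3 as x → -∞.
The quotient is an ∞/∞ indeterminate form as x → -∞.
Compare growth rates of the dominant terms (exponentials ≫ polynomials ≫ logarithms), or apply L'Hôpital's rule; the quotient → 0.
Adding the constant: 0 - 3 = -3. Limit = -3.

Final answer: -3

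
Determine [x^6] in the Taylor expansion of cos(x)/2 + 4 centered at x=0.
Expand to order 6: cos(x)/2 + 4 = -x^6/1440 + x^4/48 - x^2/4 + 9/2 + O(x^7).
The coefficient of x^6 is -1/1440.

Final answer: -1/1440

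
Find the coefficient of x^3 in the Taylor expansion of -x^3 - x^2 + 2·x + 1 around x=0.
Expand to order 3: -x^3 - x^2 + 2·x + 1 = -x^3 - x^2 + 2·x + 1 + O(x^4).
The coefficient of x^3 is -1.

Final answer: -1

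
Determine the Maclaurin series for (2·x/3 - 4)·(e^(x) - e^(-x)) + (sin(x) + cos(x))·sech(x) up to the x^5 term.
7·x^5/30 + 13·x^4/18 - 2·x^3 + x^2/3 - 7·x + 1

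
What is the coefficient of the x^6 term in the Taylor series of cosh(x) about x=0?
Expand to order 6: cosh(x) = x^6/720 + x^4/24 + x^2/2 + 1 + O(x^7).
The coefficient of x^6 is 1/720.

Final answer: 1/720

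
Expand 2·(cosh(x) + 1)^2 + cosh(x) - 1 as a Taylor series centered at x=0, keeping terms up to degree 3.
9·x^2/2 + 8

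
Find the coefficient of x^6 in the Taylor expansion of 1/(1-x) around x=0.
Expand to order 6: 1/(1-x) = x^6 + x^5 + x^4 + x^3 + x^2 + x + 1 + O(x^7).
The coefficient of x^6 is 1.

Final answer: 1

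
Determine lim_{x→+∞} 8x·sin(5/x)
As x → +∞: let u = 5/x → 0⁺; then 8·x·sin(5/x) = 8·5·sin(u)/u → 8·5·1 = 40.
Limit = 40.

Final answer: 40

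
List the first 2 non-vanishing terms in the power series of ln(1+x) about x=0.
-x^2/2 + x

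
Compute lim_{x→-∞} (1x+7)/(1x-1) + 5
Evaluate the dominant behaviour as x → -∞; each term tends to a finite value or vanishes.
Limit = 6.

Final answer: 6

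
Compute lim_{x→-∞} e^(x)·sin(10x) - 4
Evaluate the dominant behaviour as x → -∞; each term tends to a finite value or vanishes.
Limit = -4.

Final answer: -4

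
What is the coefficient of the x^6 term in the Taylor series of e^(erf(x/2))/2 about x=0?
Expand to order 6: e^(erf(x/2))/2 = x^6·(-1/(144·π^2) + 1/(1440·π^3) + 7/(1440·π)) + x^5·(-1/(48·π^(3/2)) + 1/(240·π^(5/2)) + 1/(320·√(π))) + x^4·(-1/(24·π) + 1/(48·π^2)) + x^3·(-1/(24·√(π)) + 1/(12·π^(3/2))) + x^2/(4·π) + x/(2·√(π)) + 1/2 + O(x^7).
The coefficient of x^6 is -1/(144·π^2) + 1/(1440·π^3) + 7/(1440·π).

Final answer: -1/(144·π^2) + 1/(1440·π^3) + 7/(1440·π)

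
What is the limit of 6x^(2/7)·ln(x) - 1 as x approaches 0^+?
The product is a 0·∞ indeterminate form at x → 0⁺.
Rewrite the product as 6·ln(x) / x^(-2/7) and apply L'Hôpital, or use the standard hierarchy x^(-2/7) ≫ |ln x| as x → 0⁺.
The indeterminate product → 0, so the limit = -1.

Final answer: -1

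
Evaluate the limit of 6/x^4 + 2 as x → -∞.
Evaluate the dominant behaviour as x → -∞; each term tends to a finite value or vanishes.
Limit = 2.

Final answer: 2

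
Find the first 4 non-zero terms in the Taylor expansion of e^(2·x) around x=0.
4·x^3/3 + 2·x^2 + 2·x + 1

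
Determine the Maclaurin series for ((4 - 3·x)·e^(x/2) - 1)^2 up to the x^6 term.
143·x^6/720 + 207·x^5/320 + 61·x^4/48 + x^3/4 - 5·x^2 - 6·x + 9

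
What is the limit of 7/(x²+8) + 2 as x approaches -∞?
Evaluate the dominant behaviour as x → -∞; each term tends to a finite value or vanishes.
Limit = 2.

Final answer: 2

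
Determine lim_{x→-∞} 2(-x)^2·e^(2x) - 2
The product is a 0·∞ indeterminate form at x → -∞.
Rewrite the product as 2(-x)^2 / e^(-2x) (an ∞/∞ form) and apply L'Hôpital, or use the standard hierarchy e^(2|x|) ≫ |(-x)^2| as x → -∞.
The indeterminate product → 0, so the limit = -2.

Final answer: -2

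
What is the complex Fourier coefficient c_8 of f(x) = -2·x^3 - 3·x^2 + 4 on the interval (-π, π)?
Compute the real Fourier coefficients first: a_8 = -3/16, b_8 = -3/64 + π^2/2.
Then c_8 = (a_8 − i·b_8)/2 = -3/32 - i·π^2/4 + 3·i/128.

Final answer: -3/32 - i·π^2/4 + 3·i/128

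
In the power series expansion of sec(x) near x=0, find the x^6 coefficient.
Expand to order 6: sec(x) = 61·x^6/720 + 5·x^4/24 + x^2/2 + 1 + O(x^7).
The coefficient of x^6 is 61/720.

Final answer: 61/720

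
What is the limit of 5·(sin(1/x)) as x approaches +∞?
Evaluate the dominant behaviour as x → +∞; each term tends to a finite value or vanishes.
Limit = 0.

Final answer: 0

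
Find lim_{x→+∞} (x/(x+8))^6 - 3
As x → +∞: x/(x+8) = 1/(1 + 8/x) → 1, and the 6th power of a limit-1 base also → 1; with the additive constant, 1 - 3 = -2.
Limit = -2.

Final answer: -2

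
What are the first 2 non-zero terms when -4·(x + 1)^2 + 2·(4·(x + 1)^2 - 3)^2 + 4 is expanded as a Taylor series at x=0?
24·x + 2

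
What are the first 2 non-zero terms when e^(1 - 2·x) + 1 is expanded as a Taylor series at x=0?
-2·e·x + 1 + e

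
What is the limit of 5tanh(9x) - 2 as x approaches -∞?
Evaluate the dominant behaviour as x → -∞; each term tends to a finite value or vanishes.
Limit = -7.

Final answer: -7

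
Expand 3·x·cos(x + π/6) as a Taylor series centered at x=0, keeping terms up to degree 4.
x^4/4 - 3·√(3)·x^3/4 - 3·x^2/2 + 3·√(3)·x/2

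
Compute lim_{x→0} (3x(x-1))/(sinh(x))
Both numerator and denominator → 0 as x → 0; this is a 0/0 indeterminate form.
Expand each to leading order near x = 0: numerator ~ -3·x, denominator ~ x.
The limit of the ratio is -3.

Final answer: -3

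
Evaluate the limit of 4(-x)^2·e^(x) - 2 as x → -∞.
The product is a 0·∞ indeterminate form at x → -∞.
Rewrite the product as 4(-x)^2 / e^(-x) (an ∞/∞ form) and apply L'Hôpital, or use the standard hierarchy e^(|x|) ≫ |(-x)^2| as x → -∞.
The indeterminate product → 0, so the limit = -2.

Final answer: -2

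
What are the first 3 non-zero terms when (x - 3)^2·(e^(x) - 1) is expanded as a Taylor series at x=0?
-x^3/2 - 3·x^2/2 + 9·x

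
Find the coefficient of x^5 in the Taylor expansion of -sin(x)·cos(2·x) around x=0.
Expand to order 5: -sin(x)·cos(2·x) = -121·x^5/120 + 13·x^3/6 - x + O(x^6).
The coefficient of x^5 is -121/120.

Final answer: -121/120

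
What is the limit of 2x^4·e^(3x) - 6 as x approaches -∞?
The product is a 0·∞ indeterminate form at x → -∞.
Rewrite the product as 2x^4 / e^(-3x) (an ∞/∞ form) and apply L'Hôpital, or use the standard hierarchy e^(3|x|) ≫ |x^4| as x → -∞.
The indeterminate product → 0, so the limit = -6.

Final answer: -6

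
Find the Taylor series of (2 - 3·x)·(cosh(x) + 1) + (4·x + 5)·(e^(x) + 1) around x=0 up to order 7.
x^7/420 + 31·x^6/720 + x^5/12 + 23·x^4/24 + 4·x^3/3 + 15·x^2/2 + 7·x + 14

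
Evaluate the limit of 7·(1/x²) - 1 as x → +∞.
Evaluate the dominant behaviour as x → +∞; each term tends to a finite value or vanishes.
Limit = -1.

Final answer: -1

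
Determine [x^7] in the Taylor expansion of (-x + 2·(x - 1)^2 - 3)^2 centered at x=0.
Expand to order 7: (-x + 2·(x - 1)^2 - 3)^2 = 4·x^4 - 20·x^3 + 21·x^2 + 10·x + 1 + O(x^8).
The coefficient of x^7 is 0.

Final answer: 0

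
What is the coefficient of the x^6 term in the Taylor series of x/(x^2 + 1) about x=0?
Expand to order 6: x/(x^2 + 1) = x^5 - x^3 + x + O(x^7).
The coefficient of x^6 is 0.

Final answer: 0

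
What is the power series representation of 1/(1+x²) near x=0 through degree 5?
x^4 - x^2 + 1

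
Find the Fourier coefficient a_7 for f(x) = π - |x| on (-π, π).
a_7 = (1/π) ∫_{-π}^{π} f(x)·cos(7x) dx.
Evaluate the integral (use parity and integration by parts as needed): a_7 = 4/(49·π).

Final answer: 4/(49·π)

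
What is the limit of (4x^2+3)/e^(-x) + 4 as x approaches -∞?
The quotient is an ∞/∞ indeterminate form as x → -∞.
Compare growth rates of the dominant terms (exponentials ≫ polynomials ≫ logarithms), or apply L'Hôpital's rule; the quotient → 0.
Adding the constant: 0 + 4 = 4. Limit = 4.

Final answer: 4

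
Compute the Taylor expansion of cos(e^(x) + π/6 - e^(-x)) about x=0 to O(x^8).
-19·x^7/720 + 2·√(3)·x^6/15 + 23·x^5/120 + x^3/2 - √(3)·x^2 - x + √(3)/2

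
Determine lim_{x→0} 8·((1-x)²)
Direct substitution at x = 0 gives 8.

Final answer: 8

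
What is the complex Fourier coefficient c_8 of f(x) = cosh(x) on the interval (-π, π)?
Compute the real Fourier coefficients first: a_8 = 2·sinh(π)/(65·π), b_8 = 0.
Then c_8 = (a_8 − i·b_8)/2 = sinh(π)/(65·π).

Final answer: sinh(π)/(65·π)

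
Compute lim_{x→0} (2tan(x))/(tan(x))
Both numerator and denominator → 0 as x → 0; this is a 0/0 indeterminate form.
Expand each to leading order near x = 0: numerator ~ 2·x, denominator ~ x.
The limit of the ratio is 2.

Final answer: 2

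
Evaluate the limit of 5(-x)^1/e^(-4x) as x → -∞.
This is an ∞/∞ indeterminate form as x → -∞.
Compare growth rates of the dominant terms (exponentials ≫ polynomials ≫ logarithms), or apply L'Hôpital's rule; the quotient → 0.
Limit = 0.

Final answer: 0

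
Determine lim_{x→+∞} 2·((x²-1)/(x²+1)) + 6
Evaluate the dominant behaviour as x → +∞; each term tends to a finite value or vanishes.
Limit = 8.

Final answer: 8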